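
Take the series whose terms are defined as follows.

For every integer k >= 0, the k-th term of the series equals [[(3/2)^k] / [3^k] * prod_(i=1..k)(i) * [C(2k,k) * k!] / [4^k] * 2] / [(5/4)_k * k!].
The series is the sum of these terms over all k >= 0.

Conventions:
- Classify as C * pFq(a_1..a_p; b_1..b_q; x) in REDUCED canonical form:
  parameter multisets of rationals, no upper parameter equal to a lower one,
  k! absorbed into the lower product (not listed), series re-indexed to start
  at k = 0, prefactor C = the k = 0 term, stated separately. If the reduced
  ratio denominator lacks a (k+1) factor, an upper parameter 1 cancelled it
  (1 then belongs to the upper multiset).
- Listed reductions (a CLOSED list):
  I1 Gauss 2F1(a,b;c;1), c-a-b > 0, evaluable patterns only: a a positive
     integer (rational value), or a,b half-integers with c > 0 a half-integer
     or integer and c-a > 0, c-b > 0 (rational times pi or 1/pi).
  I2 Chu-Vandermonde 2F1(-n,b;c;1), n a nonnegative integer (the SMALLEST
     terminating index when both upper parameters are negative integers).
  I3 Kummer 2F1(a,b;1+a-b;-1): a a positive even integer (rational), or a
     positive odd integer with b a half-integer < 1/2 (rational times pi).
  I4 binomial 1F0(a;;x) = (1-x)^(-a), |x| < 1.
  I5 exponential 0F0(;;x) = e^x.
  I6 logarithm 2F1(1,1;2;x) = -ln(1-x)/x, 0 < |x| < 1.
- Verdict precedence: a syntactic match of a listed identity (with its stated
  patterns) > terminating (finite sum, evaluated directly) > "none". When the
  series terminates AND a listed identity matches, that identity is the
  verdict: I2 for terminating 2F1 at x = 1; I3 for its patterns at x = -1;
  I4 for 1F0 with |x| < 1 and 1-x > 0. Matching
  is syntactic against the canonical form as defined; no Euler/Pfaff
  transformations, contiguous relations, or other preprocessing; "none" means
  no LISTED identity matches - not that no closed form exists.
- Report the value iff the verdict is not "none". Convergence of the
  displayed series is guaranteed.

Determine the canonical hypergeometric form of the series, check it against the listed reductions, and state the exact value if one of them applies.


Reduced: x = 1/2, 2F1, upper = {1/2, 1}, lower = {5/4}, C = 2. Verdict: none here - no I1-I6 shape fits x = 1/2 with lower {5/4}.

The tell: from the first term 2: C(2k,k) (C = 2) equals 4^k (1/2)_k / k!.
Step ratio: r(k) = (1/2) * (k+1/2) (k+1) / [(k+5/4) (k+1)] - poly over poly, x = (1/2) from leading terms; C = 2 at k = 0.


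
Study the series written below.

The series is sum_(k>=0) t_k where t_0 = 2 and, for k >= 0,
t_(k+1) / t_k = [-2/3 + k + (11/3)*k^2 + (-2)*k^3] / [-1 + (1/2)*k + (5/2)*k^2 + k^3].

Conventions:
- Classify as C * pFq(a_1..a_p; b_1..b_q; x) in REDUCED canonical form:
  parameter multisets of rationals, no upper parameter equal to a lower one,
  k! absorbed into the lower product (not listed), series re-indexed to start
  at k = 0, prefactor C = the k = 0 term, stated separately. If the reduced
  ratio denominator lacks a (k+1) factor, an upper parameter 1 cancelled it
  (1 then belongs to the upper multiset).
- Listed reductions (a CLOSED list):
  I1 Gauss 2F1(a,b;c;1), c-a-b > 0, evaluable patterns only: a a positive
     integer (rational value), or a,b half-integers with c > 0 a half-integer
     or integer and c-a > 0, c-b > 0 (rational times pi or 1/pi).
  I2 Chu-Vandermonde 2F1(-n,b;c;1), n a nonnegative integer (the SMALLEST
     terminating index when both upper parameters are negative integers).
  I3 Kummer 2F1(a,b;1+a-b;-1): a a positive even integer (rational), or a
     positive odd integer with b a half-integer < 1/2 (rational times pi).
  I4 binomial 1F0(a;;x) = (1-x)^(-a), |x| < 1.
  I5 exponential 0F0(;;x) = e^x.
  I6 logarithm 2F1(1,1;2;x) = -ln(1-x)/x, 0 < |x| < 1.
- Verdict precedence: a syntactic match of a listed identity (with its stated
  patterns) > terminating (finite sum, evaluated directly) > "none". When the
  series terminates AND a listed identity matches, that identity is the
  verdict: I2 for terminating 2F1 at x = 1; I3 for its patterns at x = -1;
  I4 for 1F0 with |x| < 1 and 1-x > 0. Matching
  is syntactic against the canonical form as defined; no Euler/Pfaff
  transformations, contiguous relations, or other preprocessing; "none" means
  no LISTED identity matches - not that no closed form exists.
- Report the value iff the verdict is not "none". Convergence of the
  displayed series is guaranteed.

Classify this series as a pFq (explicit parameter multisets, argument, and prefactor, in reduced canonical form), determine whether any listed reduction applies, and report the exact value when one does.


Canonical form: C = 2 times 3F2 with upper {-2, -1/3, 1/2}, lower {-1/2, 2}, x = -2. Verdict: terminating - upper parameter -2 makes this a finite sum (last index 2), evaluated exactly. Its exact value is 38/9.

Key step: from the first term 2: factor the ratio over Q (prefactor 2): negated roots = parameters.
Consecutive-term ratio: r(k) = (-2) * (k-2) (k-1/3) (k+1/2) / [(k-1/2) (k+2) (k+1)] - rational in k, leading ratio (-2); with t_0 = 2, classification follows.


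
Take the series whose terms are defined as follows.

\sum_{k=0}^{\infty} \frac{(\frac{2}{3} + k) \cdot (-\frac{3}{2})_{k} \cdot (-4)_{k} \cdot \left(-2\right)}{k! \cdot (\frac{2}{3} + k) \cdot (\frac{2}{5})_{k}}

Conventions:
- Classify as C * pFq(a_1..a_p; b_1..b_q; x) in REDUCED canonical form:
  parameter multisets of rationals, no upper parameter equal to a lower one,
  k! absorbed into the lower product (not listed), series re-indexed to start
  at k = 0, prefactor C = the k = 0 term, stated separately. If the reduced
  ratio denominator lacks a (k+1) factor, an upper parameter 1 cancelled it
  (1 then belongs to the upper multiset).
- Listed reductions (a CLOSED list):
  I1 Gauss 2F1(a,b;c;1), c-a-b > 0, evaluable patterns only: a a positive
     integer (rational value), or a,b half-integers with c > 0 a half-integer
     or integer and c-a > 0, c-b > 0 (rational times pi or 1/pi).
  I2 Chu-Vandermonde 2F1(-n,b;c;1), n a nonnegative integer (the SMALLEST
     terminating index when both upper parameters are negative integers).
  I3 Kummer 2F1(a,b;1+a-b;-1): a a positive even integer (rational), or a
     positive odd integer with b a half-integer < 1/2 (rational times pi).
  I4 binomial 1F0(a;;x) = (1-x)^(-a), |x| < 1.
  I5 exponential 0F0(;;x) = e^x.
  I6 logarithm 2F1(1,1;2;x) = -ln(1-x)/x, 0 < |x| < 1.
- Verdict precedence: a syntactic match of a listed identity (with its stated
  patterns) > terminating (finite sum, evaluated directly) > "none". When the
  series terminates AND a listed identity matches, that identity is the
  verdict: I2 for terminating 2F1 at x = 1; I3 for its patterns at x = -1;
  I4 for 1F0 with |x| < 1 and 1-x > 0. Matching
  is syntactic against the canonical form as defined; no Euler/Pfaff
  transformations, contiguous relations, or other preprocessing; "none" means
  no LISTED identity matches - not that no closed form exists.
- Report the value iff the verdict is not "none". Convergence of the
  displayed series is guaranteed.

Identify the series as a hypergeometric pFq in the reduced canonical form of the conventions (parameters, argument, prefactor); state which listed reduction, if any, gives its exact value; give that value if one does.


x = 1 here; the reduced form reads 2F1, upper {-4, -\frac{3}{2}}, lower {\frac{2}{5}}, C = -2. Verdict: this is the Chu-Vandermonde identity I2 (terminating 2F1 at x = 1 with n = 4, b = -3/2, c = \frac{2}{5}). Sum: -\frac{50141}{1088}.

Structural cue: t_0 = -2 here, and the factor k + 2/3 cancels (top and bottom), leaving C = -2, x = 1.
Step ratio: r(k) = 1 * (k-4) (k-\frac{3}{2}) / [(k+\frac{2}{5}) (k+1)] - poly over poly, x = 1 from leading terms; C = -2 at k = 0.


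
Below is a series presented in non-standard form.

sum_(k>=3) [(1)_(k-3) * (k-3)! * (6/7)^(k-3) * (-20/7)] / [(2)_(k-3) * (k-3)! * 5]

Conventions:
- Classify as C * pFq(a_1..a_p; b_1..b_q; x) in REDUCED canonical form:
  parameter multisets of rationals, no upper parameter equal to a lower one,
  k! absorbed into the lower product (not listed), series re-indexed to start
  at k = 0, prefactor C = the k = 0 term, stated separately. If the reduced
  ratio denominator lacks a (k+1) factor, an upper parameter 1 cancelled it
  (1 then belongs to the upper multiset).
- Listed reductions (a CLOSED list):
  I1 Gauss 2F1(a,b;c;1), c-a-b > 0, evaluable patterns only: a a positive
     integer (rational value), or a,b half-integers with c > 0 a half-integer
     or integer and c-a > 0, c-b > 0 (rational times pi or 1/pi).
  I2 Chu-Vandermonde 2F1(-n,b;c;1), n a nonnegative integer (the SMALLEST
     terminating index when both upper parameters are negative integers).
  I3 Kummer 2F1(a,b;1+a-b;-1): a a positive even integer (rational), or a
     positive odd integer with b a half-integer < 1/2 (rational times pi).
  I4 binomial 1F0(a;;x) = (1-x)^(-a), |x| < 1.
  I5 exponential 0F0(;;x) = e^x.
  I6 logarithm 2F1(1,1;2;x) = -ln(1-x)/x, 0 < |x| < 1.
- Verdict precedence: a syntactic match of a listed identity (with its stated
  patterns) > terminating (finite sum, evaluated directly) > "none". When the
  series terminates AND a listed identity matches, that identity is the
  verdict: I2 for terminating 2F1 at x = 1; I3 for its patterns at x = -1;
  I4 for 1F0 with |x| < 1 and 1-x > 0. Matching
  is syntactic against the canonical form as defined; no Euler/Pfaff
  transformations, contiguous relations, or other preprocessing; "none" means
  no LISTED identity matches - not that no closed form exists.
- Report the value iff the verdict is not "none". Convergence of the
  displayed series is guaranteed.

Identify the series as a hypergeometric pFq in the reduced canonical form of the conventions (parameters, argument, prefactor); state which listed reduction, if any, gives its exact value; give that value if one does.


Structural cue: x = (6/7) and the factorial ratio (prefactor -4/7) (k+a-1)!/(a-1)! is a rising factorial (a)_k.
Ratio: r(k) = (6/7) * (k+1) (k+1) / [(k+2) (k+1)] ; factor over Q: parameters, x = (6/7), and C = -4/7.

Prefactor -4/7, argument 6/7: 2F1 with upper {1, 1} over lower {2}. Verdict: the logarithmic series (I6) fires (the logarithm: parameters (1,1;2), x = 6/7). Value: (2/3) * ln(1/7).


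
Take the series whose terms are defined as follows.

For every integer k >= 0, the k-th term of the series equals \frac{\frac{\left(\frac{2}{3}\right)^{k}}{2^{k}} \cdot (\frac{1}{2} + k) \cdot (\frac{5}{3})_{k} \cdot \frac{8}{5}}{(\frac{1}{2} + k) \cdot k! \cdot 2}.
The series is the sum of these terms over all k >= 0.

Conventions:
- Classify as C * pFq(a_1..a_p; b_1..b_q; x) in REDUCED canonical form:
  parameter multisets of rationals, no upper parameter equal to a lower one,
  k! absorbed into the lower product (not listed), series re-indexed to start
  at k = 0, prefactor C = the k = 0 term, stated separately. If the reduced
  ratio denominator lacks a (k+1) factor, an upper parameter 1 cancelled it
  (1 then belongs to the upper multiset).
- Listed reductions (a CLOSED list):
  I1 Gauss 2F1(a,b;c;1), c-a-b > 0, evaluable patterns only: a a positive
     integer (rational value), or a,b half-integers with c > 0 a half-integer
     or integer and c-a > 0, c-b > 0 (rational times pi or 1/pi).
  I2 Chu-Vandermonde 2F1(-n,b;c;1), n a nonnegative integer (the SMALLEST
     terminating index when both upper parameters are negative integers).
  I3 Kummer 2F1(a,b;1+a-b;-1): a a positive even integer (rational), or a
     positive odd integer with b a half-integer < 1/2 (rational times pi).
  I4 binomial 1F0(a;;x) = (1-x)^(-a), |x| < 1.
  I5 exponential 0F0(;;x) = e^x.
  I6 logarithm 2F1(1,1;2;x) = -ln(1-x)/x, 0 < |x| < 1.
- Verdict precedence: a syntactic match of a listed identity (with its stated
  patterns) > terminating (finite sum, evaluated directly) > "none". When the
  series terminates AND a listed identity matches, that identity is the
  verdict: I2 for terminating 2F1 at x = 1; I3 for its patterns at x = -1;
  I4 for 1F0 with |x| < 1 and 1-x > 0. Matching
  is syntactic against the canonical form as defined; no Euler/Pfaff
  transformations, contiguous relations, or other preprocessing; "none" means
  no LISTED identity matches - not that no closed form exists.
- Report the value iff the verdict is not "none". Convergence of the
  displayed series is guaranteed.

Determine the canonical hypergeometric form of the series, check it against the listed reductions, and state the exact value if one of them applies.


Classification (C = \frac{4}{5}): 1F0 with upper {\frac{5}{3}}, lower {-}, argument x = \frac{1}{3}. Verdict at x = \frac{1}{3}: the I4 binomial reduction matches (the 1F0 binomial series: exponent -5/3, x = \frac{1}{3}). Its exact value is \frac{4}{5} \cdot \left(\frac{2}{3}\right)^{-\frac{5}{3}}.

The tell: with t_0 = \frac{4}{5}, the two k-th powers (C = 4/5, x = 1/3) combine into one argument.
Ratio: r(k) = \frac{1}{3} * (k+\frac{5}{3}) / [(k+1)] - rational in k. x = \frac{1}{3}; t_0 = \frac{4}{5}; negate the roots.


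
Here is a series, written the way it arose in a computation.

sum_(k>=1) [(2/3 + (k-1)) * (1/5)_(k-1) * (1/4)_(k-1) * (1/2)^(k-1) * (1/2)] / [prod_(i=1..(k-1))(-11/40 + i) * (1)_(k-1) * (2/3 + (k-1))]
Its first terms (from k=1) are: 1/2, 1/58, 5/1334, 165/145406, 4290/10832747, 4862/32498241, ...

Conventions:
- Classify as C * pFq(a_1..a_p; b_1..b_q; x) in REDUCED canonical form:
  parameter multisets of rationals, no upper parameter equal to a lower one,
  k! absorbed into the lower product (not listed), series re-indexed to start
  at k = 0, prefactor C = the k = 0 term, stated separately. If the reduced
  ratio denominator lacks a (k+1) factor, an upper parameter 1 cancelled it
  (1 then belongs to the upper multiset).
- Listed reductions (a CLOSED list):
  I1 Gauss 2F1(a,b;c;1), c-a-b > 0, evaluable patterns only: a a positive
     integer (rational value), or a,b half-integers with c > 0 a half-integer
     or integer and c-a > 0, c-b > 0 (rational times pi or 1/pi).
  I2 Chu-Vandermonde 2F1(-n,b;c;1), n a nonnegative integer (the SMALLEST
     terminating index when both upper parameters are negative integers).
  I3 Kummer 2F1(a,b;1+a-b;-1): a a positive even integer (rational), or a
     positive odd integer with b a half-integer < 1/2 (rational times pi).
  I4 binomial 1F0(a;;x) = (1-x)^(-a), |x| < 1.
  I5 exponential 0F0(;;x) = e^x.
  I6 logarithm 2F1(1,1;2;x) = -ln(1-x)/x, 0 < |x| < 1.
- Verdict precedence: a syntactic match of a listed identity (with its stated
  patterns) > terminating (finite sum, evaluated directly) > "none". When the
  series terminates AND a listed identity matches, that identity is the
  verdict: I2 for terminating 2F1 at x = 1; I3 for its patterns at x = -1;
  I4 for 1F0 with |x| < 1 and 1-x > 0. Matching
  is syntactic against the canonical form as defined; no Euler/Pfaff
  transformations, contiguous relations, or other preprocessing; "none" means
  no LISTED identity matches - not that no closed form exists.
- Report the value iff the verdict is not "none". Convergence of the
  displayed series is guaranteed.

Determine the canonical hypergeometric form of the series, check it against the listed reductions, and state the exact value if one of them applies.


The series (x = 1/2) is 2F1: upper {1/5, 1/4}, lower {29/40}, prefactor 1/2. Verdict: none. A 2F1 with upper {1/5, 1/4} fits none of I1-I6 at x = 1/2; the sum runs forever.

The tell: from the first term 1/2: the lower running product (C = 1/2) is a rising factorial.
Ratio: r(k) = (1/2) * (k+1/5) (k+1/4) / [(k+29/40) (k+1)] - rational in k, leading ratio (1/2); with t_0 = 1/2, classification follows.


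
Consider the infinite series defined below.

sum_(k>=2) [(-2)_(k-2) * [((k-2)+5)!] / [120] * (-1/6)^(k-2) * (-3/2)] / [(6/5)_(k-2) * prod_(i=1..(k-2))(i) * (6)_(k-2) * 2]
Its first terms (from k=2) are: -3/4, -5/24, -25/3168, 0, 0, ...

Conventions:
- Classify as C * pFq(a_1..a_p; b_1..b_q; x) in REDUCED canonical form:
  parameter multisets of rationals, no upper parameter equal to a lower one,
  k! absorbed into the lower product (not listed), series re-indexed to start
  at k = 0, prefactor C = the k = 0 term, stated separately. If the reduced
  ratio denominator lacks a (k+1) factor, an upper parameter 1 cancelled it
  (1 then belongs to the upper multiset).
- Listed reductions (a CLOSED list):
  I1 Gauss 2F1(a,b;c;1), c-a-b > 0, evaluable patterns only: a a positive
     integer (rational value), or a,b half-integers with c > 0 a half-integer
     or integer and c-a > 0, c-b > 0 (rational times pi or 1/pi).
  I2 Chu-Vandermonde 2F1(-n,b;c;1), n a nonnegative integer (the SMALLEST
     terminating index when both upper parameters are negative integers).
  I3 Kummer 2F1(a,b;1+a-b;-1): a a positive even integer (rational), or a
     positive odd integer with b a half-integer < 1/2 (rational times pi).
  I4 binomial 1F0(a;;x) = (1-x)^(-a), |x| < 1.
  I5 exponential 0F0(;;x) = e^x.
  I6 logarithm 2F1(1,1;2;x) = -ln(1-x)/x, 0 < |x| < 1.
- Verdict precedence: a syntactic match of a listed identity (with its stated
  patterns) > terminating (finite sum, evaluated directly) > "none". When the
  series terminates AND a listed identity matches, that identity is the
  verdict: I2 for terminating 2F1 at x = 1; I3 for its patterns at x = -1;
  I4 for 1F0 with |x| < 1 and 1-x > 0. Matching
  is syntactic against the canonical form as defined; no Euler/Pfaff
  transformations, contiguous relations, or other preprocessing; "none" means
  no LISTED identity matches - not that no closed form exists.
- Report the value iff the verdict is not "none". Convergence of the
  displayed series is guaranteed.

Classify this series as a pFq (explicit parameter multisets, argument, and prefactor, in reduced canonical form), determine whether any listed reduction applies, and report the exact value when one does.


With C = -3/4: the canonical form is 1F1(-2; 6/5; -1/6). Verdict: terminating - no listed pattern fits, but -2 in the upper list cuts the series at k = 2; direct evaluation. Hence: -3061/3168.

Structural cue: x = (-1/6) and the factorial ratio (prefactor -3/4) (k+a-1)!/(a-1)! is a rising factorial (a)_k.
Ratio: r(k) = (-1/6) * (k-2) / [(k+6/5) (k+1)] ; factor over Q: parameters, x = (-1/6), and C = -3/4.


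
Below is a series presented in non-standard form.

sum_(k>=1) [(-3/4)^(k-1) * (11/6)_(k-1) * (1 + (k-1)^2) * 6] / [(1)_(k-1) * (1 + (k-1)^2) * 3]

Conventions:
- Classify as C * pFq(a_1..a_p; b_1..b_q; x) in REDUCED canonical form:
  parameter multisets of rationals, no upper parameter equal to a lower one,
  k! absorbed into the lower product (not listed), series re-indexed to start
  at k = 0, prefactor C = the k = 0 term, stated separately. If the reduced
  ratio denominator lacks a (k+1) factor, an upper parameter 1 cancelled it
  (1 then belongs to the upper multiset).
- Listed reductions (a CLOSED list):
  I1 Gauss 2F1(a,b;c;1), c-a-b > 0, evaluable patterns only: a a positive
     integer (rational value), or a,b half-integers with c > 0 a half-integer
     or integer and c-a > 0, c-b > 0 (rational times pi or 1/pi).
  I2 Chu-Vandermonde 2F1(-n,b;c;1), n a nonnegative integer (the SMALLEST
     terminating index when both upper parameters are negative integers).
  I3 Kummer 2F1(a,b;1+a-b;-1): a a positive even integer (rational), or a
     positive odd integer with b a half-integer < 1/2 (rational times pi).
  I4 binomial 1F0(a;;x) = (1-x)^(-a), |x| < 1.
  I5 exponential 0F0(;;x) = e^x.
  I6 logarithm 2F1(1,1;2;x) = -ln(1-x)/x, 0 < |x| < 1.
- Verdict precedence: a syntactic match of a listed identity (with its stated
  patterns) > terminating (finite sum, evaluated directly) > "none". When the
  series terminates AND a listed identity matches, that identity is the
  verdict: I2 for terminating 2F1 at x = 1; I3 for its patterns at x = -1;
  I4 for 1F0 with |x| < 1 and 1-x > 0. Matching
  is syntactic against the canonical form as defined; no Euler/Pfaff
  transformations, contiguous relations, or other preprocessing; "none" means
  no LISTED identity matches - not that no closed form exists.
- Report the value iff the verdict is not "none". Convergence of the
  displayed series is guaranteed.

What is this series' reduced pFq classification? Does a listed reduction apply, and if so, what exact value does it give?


The tell: t_0 being 2, (1)_k (prefactor 2) is k! itself.
Consecutive-term ratio: r(k) = (-3/4) * (k+11/6) / [(k+1)] ; factor over Q: parameters, x = (-3/4), and C = 2.

Classification (C = 2): 1F0 with upper {11/6}, lower {-}, argument x = -3/4. Verdict: binomial (I4) applies (the 1F0 binomial series: exponent -11/6, x = -3/4). Exact value: 2 * (7/4)^(-11/6).


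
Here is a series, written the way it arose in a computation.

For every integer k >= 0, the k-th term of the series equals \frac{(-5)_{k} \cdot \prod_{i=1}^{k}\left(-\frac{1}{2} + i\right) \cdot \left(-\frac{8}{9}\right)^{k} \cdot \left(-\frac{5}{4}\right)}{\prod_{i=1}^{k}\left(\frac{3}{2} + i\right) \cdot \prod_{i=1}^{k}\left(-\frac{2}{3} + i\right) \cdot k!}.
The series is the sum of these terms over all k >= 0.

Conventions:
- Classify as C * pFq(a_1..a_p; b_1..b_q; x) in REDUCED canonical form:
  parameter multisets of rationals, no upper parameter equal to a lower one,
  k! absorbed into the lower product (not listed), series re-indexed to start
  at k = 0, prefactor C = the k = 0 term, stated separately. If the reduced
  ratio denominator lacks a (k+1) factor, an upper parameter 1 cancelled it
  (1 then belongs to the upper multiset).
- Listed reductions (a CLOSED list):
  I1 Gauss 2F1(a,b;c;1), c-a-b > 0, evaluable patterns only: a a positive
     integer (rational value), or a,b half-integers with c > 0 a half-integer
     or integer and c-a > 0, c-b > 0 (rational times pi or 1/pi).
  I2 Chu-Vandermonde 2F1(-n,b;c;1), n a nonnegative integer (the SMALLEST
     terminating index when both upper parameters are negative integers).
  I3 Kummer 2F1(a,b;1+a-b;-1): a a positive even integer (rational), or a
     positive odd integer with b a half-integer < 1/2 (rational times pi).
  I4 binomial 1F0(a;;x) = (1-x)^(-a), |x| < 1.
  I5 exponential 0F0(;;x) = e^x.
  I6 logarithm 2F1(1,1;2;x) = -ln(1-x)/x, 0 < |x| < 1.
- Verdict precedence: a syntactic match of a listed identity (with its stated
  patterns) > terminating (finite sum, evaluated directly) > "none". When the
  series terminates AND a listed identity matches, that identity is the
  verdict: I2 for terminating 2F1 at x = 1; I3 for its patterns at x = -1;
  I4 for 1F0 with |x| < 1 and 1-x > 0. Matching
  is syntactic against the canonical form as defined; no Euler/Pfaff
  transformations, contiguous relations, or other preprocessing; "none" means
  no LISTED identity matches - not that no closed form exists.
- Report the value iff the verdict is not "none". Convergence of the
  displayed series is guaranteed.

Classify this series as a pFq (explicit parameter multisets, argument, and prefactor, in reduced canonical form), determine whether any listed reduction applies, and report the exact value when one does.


Classification (C = -\frac{5}{4}): 2F2 with upper {-5, \frac{1}{2}}, lower {\frac{1}{3}, \frac{5}{2}}, argument x = -\frac{8}{9}. Verdict: terminating at k = 5: the factor (-5)_k kills every later term; summing the 6 survivors is exact. Hence: -\frac{55751471}{8049132}.

Key step: x = -\frac{8}{9} and the lower running product (C = -5/4) is a rising factorial.
Adjacent-term ratio: r(k) = -\frac{8}{9} * (k-5) (k+\frac{1}{2}) / [(k+\frac{1}{3}) (k+\frac{5}{2}) (k+1)] - poly over poly, x = -\frac{8}{9} from leading terms; C = -\frac{5}{4} at k = 0.


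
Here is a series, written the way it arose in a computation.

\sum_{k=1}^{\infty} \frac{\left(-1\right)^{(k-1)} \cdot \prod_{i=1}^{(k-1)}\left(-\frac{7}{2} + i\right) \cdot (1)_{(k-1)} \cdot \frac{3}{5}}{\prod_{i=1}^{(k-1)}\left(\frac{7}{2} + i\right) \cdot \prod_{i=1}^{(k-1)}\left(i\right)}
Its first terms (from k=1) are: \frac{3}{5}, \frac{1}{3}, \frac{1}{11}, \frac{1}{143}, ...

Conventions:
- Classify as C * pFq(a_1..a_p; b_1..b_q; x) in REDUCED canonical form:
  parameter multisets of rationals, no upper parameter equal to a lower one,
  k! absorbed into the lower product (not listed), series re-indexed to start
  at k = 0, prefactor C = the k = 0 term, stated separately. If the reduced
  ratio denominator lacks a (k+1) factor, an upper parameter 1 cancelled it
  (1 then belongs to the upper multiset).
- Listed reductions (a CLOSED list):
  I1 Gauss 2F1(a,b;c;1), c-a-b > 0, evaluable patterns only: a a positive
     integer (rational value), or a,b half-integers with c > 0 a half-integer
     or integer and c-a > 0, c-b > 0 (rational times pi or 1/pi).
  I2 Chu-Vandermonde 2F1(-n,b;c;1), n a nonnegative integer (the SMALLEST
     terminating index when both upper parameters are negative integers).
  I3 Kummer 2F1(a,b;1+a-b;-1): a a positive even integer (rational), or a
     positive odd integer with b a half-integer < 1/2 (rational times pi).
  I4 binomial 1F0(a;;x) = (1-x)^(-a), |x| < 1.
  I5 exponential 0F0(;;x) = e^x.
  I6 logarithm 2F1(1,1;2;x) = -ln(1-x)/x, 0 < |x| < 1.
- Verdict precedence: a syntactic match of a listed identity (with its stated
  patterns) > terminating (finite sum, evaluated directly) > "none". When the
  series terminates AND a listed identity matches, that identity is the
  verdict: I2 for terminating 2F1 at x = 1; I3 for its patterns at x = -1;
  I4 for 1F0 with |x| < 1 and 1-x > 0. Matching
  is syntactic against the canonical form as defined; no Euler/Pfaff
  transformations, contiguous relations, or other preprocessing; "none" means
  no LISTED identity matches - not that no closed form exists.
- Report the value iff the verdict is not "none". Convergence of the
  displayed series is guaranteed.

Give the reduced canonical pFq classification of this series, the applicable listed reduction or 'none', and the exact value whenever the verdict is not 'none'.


Reduced: x = -1, 2F1, upper = {-\frac{5}{2}, 1}, lower = {\frac{9}{2}}, C = \frac{3}{5}. Verdict at x = -1: Kummer (I3) matches (x = -1; c = \frac{9}{2} equals 1+a-b for upper {-\frac{5}{2}, 1}: listed pattern). Its exact value is \frac{21}{64} \cdot \pi.

First insight: x = -1 and the product of the first k integers (C = 3/5) is k!.
Adjacent-term ratio: r(k) = -1 * (k-\frac{5}{2}) (k+1) / [(k+\frac{9}{2}) (k+1)] ; factor over Q: parameters, x = -1, and C = \frac{3}{5}.


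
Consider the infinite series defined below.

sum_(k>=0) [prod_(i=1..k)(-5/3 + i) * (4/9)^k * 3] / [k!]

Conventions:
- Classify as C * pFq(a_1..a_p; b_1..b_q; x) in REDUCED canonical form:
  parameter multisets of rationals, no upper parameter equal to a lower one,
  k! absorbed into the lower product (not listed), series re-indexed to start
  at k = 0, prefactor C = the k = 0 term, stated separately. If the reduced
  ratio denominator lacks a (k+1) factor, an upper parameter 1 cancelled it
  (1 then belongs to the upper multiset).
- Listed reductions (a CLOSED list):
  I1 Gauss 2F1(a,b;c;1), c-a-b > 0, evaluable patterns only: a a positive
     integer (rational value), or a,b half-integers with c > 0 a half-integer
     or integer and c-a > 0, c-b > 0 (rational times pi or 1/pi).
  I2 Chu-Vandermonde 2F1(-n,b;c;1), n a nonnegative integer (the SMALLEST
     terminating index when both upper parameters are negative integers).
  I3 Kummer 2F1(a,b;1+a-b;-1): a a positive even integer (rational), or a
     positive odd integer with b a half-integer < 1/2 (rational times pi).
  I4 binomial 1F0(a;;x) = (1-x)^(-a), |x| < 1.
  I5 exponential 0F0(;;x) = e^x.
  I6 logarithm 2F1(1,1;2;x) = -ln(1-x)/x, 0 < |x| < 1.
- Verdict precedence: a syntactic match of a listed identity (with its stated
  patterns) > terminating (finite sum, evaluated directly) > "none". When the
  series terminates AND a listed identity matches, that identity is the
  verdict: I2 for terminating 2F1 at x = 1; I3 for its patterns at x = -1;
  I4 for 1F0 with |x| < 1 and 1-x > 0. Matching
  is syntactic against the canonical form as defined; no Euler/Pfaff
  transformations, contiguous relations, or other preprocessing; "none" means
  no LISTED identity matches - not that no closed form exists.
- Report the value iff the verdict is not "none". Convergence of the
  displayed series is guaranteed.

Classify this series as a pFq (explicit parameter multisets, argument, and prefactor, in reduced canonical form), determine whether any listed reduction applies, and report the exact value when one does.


Reduced: x = 4/9, 1F0, upper = {-2/3}, lower = {-}, C = 3. Verdict at x = 4/9: the I4 binomial reduction matches (the 1F0 binomial series: exponent 2/3, x = 4/9). Hence: 3 * (5/9)^(2/3).

The tell: t_0 = 3 here, and the running product (C = 3) telescopes to a rising factorial.
Ratio: r(k) = (4/9) * (k-2/3) / [(k+1)] ; factor over Q: parameters, x = (4/9), and C = 3.


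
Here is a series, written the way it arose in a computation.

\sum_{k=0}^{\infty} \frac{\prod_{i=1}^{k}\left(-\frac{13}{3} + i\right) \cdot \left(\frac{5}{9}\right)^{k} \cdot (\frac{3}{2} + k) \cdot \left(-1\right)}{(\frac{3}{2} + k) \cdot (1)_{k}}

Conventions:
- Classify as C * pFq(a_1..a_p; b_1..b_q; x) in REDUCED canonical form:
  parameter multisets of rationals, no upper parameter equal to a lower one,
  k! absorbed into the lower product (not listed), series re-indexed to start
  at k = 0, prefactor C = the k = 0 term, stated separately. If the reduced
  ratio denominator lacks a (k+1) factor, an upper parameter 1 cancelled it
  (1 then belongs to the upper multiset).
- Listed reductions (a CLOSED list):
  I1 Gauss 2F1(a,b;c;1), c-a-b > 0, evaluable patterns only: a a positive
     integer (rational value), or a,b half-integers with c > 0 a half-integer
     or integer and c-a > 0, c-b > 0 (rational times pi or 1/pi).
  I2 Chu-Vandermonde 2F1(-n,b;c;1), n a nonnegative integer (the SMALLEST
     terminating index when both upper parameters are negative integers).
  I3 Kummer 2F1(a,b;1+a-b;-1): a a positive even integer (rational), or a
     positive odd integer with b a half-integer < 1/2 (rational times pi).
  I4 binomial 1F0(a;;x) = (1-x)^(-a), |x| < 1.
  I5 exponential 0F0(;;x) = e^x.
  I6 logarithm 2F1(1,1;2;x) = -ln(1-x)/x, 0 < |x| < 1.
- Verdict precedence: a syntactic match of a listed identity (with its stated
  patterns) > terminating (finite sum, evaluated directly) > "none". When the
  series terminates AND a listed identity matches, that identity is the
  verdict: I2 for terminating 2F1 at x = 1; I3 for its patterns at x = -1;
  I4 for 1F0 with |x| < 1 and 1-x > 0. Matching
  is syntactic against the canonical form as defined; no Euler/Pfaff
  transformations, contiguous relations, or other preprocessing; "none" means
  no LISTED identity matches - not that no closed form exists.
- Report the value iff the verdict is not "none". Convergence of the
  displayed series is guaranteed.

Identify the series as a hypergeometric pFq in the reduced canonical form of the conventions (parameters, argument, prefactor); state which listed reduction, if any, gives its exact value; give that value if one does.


Canonical form: C = -1 times 1F0 with upper {-\frac{10}{3}}, lower {-}, x = \frac{5}{9}. Verdict at x = \frac{5}{9}: binomial (I4) matches (the 1F0 binomial series: exponent 10/3, x = \frac{5}{9}). Exact value: \left(-1\right) \cdot \left(\frac{4}{9}\right)^{\frac{10}{3}}.

Structural cue: t_0 = -1 here, and striking the common factor k + 3/2 reduces the term (C = -1).
Adjacent-term ratio: r(k) = \frac{5}{9} * (k-\frac{10}{3}) / [(k+1)] - rational in k, leading ratio \frac{5}{9}; with t_0 = -1, classification follows.


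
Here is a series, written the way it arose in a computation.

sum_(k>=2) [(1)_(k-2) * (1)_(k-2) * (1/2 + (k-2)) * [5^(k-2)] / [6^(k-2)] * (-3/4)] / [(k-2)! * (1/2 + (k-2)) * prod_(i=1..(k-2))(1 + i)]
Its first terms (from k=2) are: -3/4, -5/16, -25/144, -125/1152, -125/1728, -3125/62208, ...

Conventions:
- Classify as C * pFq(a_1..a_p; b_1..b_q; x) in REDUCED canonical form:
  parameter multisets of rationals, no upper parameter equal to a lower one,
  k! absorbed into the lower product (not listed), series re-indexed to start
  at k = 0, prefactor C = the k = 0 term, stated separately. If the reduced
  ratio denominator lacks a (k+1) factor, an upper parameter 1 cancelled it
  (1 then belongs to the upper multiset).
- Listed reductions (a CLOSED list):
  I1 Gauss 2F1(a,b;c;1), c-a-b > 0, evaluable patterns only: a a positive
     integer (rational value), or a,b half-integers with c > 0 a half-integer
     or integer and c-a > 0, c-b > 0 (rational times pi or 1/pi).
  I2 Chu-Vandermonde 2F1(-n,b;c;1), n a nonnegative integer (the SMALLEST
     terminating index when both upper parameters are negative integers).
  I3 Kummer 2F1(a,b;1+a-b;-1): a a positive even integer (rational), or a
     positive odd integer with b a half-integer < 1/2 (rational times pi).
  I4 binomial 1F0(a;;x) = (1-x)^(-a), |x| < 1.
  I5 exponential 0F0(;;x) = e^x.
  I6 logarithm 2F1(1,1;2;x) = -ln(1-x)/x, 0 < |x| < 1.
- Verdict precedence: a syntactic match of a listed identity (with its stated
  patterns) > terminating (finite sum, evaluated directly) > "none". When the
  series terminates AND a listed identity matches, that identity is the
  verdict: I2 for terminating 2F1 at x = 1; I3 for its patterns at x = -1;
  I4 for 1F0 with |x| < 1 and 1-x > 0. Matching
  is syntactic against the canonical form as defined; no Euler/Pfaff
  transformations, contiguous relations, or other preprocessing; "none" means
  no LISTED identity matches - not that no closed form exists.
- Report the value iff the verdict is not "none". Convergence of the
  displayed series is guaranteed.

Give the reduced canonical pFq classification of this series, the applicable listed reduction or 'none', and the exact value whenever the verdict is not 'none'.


First insight: t_0 being -3/4, k + 1/2 divides numerator and denominator alike; C = -3/4, x = 5/6 after cancelling.
Ratio: r(k) = (5/6) * (k+1) (k+1) / [(k+2) (k+1)] - poly over poly, x = (5/6) from leading terms; C = -3/4 at k = 0.

The series (x = 5/6) is 2F1: upper {1, 1}, lower {2}, prefactor -3/4. Verdict: the logarithmic series (I6) fires (the logarithm: parameters (1,1;2), x = 5/6). Its exact value is (9/10) * ln(1/6).


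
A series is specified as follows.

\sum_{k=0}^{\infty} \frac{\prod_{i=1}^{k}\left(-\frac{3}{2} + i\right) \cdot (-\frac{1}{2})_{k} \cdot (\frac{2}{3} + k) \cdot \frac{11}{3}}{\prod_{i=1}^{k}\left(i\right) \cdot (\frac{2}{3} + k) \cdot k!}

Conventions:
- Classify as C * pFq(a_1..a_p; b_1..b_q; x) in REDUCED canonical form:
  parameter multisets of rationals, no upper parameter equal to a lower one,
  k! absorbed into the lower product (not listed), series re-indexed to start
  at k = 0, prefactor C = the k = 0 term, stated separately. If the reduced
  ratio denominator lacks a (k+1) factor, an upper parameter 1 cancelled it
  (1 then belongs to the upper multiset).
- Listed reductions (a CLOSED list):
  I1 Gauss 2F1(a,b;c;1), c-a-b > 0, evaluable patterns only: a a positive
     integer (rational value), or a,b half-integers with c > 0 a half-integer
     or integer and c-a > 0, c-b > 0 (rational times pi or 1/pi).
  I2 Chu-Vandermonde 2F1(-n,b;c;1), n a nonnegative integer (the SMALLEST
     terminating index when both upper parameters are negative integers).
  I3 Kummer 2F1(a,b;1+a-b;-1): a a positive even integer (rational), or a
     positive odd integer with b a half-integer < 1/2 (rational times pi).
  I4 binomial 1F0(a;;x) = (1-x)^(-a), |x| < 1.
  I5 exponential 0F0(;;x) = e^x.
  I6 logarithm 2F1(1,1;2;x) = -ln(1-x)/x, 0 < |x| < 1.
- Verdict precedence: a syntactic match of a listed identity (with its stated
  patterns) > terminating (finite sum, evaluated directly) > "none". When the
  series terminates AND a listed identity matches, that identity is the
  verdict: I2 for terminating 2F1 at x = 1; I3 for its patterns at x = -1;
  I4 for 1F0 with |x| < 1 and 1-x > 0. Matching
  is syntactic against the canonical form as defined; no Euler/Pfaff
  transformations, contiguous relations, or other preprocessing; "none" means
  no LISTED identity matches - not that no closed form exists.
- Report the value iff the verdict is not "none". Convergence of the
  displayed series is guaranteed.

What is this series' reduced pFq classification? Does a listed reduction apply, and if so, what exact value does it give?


At argument 1: a 2F1 with upper {-\frac{1}{2}, -\frac{1}{2}}, lower {1}, scaled by C = \frac{11}{3}. Verdict: this is Gauss (I1, half-integer pattern) (x = 1; upper {-\frac{1}{2}, -\frac{1}{2}} half-integers, c = 1 in the evaluable pattern). Hence: \frac{44}{3} / \pi.

Key observation: from the first term \frac{11}{3}: the running product (C = 11/3) telescopes to a rising factorial.
Ratio: r(k) = 1 * (k-\frac{1}{2}) (k-\frac{1}{2}) / [(k+1) (k+1)] - rational; roots negated = parameters, x = 1, C = \frac{11}{3}.


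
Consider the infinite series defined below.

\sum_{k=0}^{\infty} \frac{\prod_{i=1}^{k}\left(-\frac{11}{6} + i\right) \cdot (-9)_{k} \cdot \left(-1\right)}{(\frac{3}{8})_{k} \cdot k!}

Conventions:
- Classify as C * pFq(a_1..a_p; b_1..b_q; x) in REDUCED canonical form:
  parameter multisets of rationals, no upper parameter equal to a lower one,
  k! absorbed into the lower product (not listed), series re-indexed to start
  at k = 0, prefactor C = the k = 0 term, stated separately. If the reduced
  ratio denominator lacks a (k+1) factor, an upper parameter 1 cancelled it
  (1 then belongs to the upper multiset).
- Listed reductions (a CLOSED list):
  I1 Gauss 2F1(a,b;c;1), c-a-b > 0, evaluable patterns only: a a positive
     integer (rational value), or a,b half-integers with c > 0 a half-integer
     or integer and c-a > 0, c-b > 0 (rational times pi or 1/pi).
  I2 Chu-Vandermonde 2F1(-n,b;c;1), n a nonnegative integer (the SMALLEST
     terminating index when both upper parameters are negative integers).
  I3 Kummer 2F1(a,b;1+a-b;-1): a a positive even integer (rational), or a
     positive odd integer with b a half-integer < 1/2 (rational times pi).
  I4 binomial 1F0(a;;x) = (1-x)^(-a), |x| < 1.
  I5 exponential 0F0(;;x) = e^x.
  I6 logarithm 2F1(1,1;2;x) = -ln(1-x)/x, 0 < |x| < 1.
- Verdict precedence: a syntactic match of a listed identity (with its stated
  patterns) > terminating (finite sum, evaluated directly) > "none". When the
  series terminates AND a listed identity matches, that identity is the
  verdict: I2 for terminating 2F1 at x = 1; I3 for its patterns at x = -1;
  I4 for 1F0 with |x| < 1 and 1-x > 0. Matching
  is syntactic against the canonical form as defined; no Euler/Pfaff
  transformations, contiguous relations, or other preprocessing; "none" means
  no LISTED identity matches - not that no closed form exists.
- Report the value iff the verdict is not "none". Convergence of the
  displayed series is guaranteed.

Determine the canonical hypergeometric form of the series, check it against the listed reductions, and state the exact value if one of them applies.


This is -1 * 2F1(-9, -\frac{5}{6}; \frac{3}{8}; 1) in reduced canonical form. Verdict: Vandermonde's identity (I2) matches (terminating 2F1 at x = 1 with n = 9, b = -5/6, c = \frac{3}{8}). Sum: -\frac{256198864139725}{15447081465369}.

Structural cue: t_0 = -1 here, and the running product (C = -1, x = 1) telescopes to a rising factorial.
Consecutive-term ratio: r(k) = 1 * (k-9) (k-\frac{5}{6}) / [(k+\frac{3}{8}) (k+1)] - rational in k. x = 1; t_0 = -1; negate the roots.


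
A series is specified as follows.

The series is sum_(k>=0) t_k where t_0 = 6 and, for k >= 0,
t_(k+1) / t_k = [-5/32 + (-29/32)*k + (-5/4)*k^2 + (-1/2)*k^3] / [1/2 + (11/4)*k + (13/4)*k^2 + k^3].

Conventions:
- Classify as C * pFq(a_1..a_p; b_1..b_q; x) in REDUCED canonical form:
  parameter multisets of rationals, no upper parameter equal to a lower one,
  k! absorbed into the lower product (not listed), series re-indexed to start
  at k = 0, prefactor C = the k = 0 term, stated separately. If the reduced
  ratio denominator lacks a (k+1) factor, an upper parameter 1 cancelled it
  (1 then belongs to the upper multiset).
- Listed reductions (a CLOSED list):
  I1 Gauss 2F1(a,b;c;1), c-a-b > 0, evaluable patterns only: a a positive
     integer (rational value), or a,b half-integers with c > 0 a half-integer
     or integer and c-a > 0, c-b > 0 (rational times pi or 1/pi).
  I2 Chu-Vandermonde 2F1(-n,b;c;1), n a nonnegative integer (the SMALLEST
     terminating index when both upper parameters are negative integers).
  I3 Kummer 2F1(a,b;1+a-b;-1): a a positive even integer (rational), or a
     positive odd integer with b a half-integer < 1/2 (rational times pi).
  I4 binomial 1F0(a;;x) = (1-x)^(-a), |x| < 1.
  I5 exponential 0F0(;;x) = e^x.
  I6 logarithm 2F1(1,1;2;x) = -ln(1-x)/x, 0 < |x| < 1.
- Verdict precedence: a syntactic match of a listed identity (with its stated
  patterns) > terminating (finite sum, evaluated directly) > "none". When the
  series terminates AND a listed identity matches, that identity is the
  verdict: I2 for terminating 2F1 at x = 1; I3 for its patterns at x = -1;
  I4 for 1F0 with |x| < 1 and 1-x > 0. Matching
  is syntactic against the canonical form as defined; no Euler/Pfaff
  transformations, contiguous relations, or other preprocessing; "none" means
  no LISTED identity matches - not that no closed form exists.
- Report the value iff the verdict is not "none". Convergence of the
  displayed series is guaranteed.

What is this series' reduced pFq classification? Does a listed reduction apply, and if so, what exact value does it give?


Prefactor 6, argument -1/2: 2F1 with upper {1, 5/4} over lower {2}. Verdict: none. Every listed pattern misses the 2F1 form at -1/2, upper {1, 5/4}.

Key observation: t_0 being 6, the parameter 1/4 appears in both the upper and lower lists and cancels.
Adjacent-term ratio: r(k) = (-1/2) * (k+1) (k+5/4) / [(k+2) (k+1)] - rational; roots negated = parameters, x = (-1/2), C = 6.
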